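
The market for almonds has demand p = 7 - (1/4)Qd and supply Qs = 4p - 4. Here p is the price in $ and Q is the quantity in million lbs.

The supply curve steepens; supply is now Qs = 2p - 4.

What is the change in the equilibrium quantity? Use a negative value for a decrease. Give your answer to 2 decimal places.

-5.33

Original equilibrium: 28 - 4p = 4p - 4 gives 32 = 8p, so p = 4 and Q = 12.
The shock moves the curves to Qd = 28 - 4p and Qs = 2p - 4.
New equilibrium: 28 - 4p = 2p - 4 ⇒ 32 = 6p ⇒ p = 16/3 ≈ 5.3333, Q = 20/3 ≈ 6.6667.
ΔQ = 6.6667 − 12 = -5.33.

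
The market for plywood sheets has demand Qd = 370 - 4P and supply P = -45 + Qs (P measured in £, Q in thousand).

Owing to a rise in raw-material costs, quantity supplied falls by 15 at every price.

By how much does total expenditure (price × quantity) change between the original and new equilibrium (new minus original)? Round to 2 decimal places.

Before the shock: 370 - 4P = P + 45 ⇒ 325 = 5P ⇒ P = 65, Q = 110.
After the shift, demand is Qd = 370 - 4P and supply is Qs = P + 30.
Equate the new curves: 370 - 4P = P + 30, giving 340 = 5P, P = 68, Q = 98.
Expenditure moves from 65×110 = 7150 to 68×98 = 6664; change = -486.00.

-486.00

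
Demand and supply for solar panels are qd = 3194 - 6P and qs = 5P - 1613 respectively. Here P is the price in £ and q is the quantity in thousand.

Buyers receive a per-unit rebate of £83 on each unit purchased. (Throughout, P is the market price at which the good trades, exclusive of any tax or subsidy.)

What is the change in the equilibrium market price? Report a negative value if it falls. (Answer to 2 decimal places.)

+45.27

Before the shock: 3194 - 6P = 5P - 1613 ⇒ 4807 = 11P ⇒ P = 437, q = 572.
Since buyers' out-of-pocket price is the market price minus the rebate, the effective demand curve becomes qd = 3692 - 6P.
Setting them equal: 3692 - 6P = 5P - 1613 → 5305 = 11P, so P = 5305/11 ≈ 482.2727 and q = 8782/11 ≈ 798.3636.
ΔP = 482.2727 − 437 = +45.27.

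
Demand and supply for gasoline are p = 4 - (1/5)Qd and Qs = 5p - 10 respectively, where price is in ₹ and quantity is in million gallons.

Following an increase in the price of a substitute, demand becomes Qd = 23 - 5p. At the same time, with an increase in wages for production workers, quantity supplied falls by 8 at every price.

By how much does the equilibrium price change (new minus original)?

+1.1

Initially, 20 - 5p = 5p - 10, so 30 = 10p and p = 3, Q = 5.
The new curves are Qd = 23 - 5p (demand) and Qs = 5p - 18 (supply).
Clearing the new market: 23 - 5p = 5p - 18, so p = 4.1 and Q = 2.5.
Δp = 4.1 − 3 = +1.1.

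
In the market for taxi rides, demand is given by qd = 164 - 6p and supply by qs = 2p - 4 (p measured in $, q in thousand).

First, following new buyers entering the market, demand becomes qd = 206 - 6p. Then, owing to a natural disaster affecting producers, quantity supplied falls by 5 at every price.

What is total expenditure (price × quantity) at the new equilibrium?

Original equilibrium: 164 - 6p = 2p - 4 gives 168 = 8p, so p = 21 and q = 38.
The shock moves the curves to qd = 206 - 6p and qs = 2p - 9.
New equilibrium: 206 - 6p = 2p - 9 ⇒ 215 = 8p ⇒ p = 26.875, q = 44.75.
New expenditure = 26.875 × 44.75 = 1202.65625.

1202.65625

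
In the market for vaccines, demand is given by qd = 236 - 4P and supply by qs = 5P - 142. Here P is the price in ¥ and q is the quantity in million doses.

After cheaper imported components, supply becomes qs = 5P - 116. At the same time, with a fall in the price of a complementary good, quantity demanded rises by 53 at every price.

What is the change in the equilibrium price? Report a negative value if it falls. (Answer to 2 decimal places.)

Initially, 236 - 4P = 5P - 142, so 378 = 9P and P = 42, q = 68.
After the shift, demand is qd = 289 - 4P and supply is qs = 5P - 116.
New equilibrium: 289 - 4P = 5P - 116 ⇒ 405 = 9P ⇒ P = 45, q = 109.
ΔP = 45 − 42 = +3.00.

+3.00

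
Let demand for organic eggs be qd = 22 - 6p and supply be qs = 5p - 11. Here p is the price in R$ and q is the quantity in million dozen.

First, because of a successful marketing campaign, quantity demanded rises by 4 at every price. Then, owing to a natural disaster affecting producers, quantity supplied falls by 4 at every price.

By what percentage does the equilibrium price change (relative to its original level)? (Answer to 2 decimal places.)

+24.24

Before the shock: 22 - 6p = 5p - 11 ⇒ 33 = 11p ⇒ p = 3, q = 4.
The shock moves the curves to qd = 26 - 6p and qs = 5p - 15.
Clearing the new market: 26 - 6p = 5p - 15, so p = 41/11 ≈ 3.7273 and q = 40/11 ≈ 3.6364.
%Δp = (3.7273 − 3) / 3 × 100 = +24.24%.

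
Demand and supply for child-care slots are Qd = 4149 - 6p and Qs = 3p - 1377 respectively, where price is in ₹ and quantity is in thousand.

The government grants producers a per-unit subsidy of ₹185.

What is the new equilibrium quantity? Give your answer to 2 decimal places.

835.00

Solve the original market: 4149 - 6p = 3p - 1377, hence p = 614 and Q = 465.
Since sellers receive the price plus the subsidy, the effective supply curve becomes Qs = 3p - 822.
Clearing the new market: 4149 - 6p = 3p - 822, so p = 1657/3 ≈ 552.3333 and Q = 835.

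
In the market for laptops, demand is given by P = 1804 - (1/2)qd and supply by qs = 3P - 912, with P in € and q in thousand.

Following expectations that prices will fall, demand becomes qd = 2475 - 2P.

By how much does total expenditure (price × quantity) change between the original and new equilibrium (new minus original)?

-868376.52

Solve the original market: 3608 - 2P = 3P - 912, hence P = 904 and q = 1800.
With the change applied: demand qd = 2475 - 2P, supply qs = 3P - 912.
New equilibrium: 2475 - 2P = 3P - 912 ⇒ 3387 = 5P ⇒ P = 677.4, q = 1120.2.
Expenditure moves from 904×1800 = 1627200 to 677.4×1120.2 = 758823.48; change = -868376.52.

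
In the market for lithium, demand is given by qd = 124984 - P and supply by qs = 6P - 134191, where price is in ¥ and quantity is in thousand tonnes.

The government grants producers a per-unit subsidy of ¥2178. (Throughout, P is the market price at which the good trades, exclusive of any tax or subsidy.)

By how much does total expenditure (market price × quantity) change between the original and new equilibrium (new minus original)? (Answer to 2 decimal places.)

-98571657.31

Solve the original market: 124984 - P = 6P - 134191, hence P = 37025 and q = 87959.
Since sellers receive the price plus the subsidy, the effective supply curve becomes qs = 6P - 121123.
Clearing the new market: 124984 - P = 6P - 121123, so P = 246107/7 ≈ 35158.1429 and q = 628781/7 ≈ 89825.8571.
Expenditure moves from 37025×87959 = 3256681975 to 35158.1429×89825.8571 = 3158110317.6939; change = -98571657.31.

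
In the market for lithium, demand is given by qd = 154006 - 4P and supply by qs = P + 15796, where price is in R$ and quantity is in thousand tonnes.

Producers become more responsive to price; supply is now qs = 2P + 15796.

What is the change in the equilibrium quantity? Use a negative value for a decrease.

Original equilibrium: 154006 - 4P = P + 15796 gives 138210 = 5P, so P = 27642 and q = 43438.
The new curves are qd = 154006 - 4P (demand) and qs = 2P + 15796 (supply).
Clearing the new market: 154006 - 4P = 2P + 15796, so P = 23035 and q = 61866.
Δq = 61866 − 43438 = +18428.

+18428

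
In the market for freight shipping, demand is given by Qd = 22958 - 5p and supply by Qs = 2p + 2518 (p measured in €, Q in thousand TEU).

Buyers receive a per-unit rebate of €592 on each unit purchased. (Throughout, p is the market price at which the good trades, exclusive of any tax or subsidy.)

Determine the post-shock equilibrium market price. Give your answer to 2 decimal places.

Solve the original market: 22958 - 5p = 2p + 2518, hence p = 2920 and Q = 8358.
Since buyers' out-of-pocket price is the market price minus the rebate, the effective demand curve becomes Qd = 25918 - 5p.
Setting them equal: 25918 - 5p = 2p + 2518 → 23400 = 7p, so p = 23400/7 ≈ 3342.8571 and Q = 64426/7 ≈ 9203.7143.

3342.86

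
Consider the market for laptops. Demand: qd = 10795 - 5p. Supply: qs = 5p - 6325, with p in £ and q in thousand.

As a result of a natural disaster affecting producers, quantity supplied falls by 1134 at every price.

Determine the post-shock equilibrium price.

Initially, 10795 - 5p = 5p - 6325, so 17120 = 10p and p = 1712, q = 2235.
After the shift, demand is qd = 10795 - 5p and supply is qs = 5p - 7459.
Clearing the new market: 10795 - 5p = 5p - 7459, so p = 1825.4 and q = 1668.

1825.4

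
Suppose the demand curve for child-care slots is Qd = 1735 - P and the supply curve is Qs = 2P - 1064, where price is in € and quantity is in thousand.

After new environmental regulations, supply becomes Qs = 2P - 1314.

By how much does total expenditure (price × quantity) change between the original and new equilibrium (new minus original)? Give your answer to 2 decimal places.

-17861.11

Initially, 1735 - P = 2P - 1064, so 2799 = 3P and P = 933, Q = 802.
The new curves are Qd = 1735 - P (demand) and Qs = 2P - 1314 (supply).
New equilibrium: 1735 - P = 2P - 1314 ⇒ 3049 = 3P ⇒ P = 3049/3 ≈ 1016.3333, Q = 2156/3 ≈ 718.6667.
Expenditure moves from 933×802 = 748266 to 1016.3333×718.6667 = 730404.8889; change = -17861.11.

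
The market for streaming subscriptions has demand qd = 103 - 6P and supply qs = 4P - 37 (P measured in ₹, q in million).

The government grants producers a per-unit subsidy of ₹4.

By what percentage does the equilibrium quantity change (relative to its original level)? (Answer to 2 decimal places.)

+50.53

Original equilibrium: 103 - 6P = 4P - 37 gives 140 = 10P, so P = 14 and q = 19.
Since sellers receive the price plus the subsidy, the effective supply curve becomes qs = 4P - 21.
Setting them equal: 103 - 6P = 4P - 21 → 124 = 10P, so P = 12.4 and q = 28.6.
%Δq = (28.6 − 19) / 19 × 100 = +50.53%.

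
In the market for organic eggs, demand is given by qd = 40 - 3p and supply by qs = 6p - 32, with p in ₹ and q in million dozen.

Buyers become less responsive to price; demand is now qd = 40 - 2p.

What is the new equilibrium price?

9

Solve the original market: 40 - 3p = 6p - 32, hence p = 8 and q = 16.
The new curves are qd = 40 - 2p (demand) and qs = 6p - 32 (supply).
Equate the new curves: 40 - 2p = 6p - 32, giving 72 = 8p, p = 9, q = 22.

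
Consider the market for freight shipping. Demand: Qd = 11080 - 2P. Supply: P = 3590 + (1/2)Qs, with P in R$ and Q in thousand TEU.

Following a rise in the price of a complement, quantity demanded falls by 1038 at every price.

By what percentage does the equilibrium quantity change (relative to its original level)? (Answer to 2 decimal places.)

-26.62

Solve the original market: 11080 - 2P = 2P - 7180, hence P = 4565 and Q = 1950.
After the shift, demand is Qd = 10042 - 2P and supply is Qs = 2P - 7180.
Setting them equal: 10042 - 2P = 2P - 7180 → 17222 = 4P, so P = 4305.5 and Q = 1431.
%ΔQ = (1431 − 1950) / 1950 × 100 = -26.62%.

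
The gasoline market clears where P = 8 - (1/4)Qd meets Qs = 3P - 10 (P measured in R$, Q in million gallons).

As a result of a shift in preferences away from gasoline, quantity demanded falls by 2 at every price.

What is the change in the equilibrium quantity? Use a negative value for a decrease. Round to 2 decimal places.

Before the shock: 32 - 4P = 3P - 10 ⇒ 42 = 7P ⇒ P = 6, Q = 8.
The new curves are Qd = 30 - 4P (demand) and Qs = 3P - 10 (supply).
Clearing the new market: 30 - 4P = 3P - 10, so P = 40/7 ≈ 5.7143 and Q = 50/7 ≈ 7.1429.
ΔQ = 7.1429 − 8 = -0.86.

-0.86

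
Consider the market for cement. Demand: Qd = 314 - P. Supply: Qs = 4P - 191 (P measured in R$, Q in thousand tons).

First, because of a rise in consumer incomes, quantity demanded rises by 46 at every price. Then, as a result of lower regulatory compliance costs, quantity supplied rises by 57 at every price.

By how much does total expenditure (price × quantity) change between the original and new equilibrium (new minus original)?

+4293.56

Original equilibrium: 314 - P = 4P - 191 gives 505 = 5P, so P = 101 and Q = 213.
The shock moves the curves to Qd = 360 - P and Qs = 4P - 134.
Equate the new curves: 360 - P = 4P - 134, giving 494 = 5P, P = 98.8, Q = 261.2.
Expenditure moves from 101×213 = 21513 to 98.8×261.2 = 25806.56; change = +4293.56.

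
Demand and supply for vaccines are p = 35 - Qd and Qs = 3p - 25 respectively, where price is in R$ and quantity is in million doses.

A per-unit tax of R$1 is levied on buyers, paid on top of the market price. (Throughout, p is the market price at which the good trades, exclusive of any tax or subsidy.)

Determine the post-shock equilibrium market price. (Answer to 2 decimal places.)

Original equilibrium: 35 - p = 3p - 25 gives 60 = 4p, so p = 15 and Q = 20.
Since buyers pay the price plus the tax, the effective demand curve becomes Qd = 34 - p.
Equate the new curves: 34 - p = 3p - 25, giving 59 = 4p, p = 14.75, Q = 19.25.

14.75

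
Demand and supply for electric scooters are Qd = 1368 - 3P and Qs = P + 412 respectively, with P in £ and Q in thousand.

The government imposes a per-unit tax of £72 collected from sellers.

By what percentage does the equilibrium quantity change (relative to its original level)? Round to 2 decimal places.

Before the shock: 1368 - 3P = P + 412 ⇒ 956 = 4P ⇒ P = 239, Q = 651.
Since sellers keep the price net of the tax, the effective supply curve becomes Qs = P + 340.
New equilibrium: 1368 - 3P = P + 340 ⇒ 1028 = 4P ⇒ P = 257, Q = 597.
%ΔQ = (597 − 651) / 651 × 100 = -8.29%.

-8.29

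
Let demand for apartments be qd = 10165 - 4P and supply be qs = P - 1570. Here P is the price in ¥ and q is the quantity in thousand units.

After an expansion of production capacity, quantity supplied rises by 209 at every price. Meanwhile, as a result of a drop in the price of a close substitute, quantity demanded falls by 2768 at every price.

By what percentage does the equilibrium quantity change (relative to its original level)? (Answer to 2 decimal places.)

Before the shock: 10165 - 4P = P - 1570 ⇒ 11735 = 5P ⇒ P = 2347, q = 777.
After the shift, demand is qd = 7397 - 4P and supply is qs = P - 1361.
Clearing the new market: 7397 - 4P = P - 1361, so P = 1751.6 and q = 390.6.
%Δq = (390.6 − 777) / 777 × 100 = -49.73%.

-49.73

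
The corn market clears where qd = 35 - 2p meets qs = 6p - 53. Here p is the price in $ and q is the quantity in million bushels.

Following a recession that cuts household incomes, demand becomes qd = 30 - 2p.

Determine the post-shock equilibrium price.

Solve the original market: 35 - 2p = 6p - 53, hence p = 11 and q = 13.
With the change applied: demand qd = 30 - 2p, supply qs = 6p - 53.
New equilibrium: 30 - 2p = 6p - 53 ⇒ 83 = 8p ⇒ p = 10.375, q = 9.25.

10.375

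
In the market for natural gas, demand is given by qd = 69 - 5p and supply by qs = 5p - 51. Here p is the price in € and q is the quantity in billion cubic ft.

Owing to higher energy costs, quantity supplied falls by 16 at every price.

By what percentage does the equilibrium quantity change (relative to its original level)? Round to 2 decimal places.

-88.89

Before the shock: 69 - 5p = 5p - 51 ⇒ 120 = 10p ⇒ p = 12, q = 9.
After the shift, demand is qd = 69 - 5p and supply is qs = 5p - 67.
New equilibrium: 69 - 5p = 5p - 67 ⇒ 136 = 10p ⇒ p = 13.6, q = 1.
%Δq = (1 − 9) / 9 × 100 = -88.89%.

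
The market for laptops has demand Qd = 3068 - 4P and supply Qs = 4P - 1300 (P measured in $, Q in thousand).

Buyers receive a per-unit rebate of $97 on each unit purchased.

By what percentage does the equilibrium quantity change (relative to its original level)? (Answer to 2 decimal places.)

+21.95

Original equilibrium: 3068 - 4P = 4P - 1300 gives 4368 = 8P, so P = 546 and Q = 884.
Since buyers' out-of-pocket price is the market price minus the rebate, the effective demand curve becomes Qd = 3456 - 4P.
Setting them equal: 3456 - 4P = 4P - 1300 → 4756 = 8P, so P = 594.5 and Q = 1078.
%ΔQ = (1078 − 884) / 884 × 100 = +21.95%.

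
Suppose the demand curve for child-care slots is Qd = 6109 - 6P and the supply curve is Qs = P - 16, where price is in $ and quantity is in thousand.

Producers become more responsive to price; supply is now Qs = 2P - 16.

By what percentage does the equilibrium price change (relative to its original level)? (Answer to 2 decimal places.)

-12.50

Initially, 6109 - 6P = P - 16, so 6125 = 7P and P = 875, Q = 859.
After the shift, demand is Qd = 6109 - 6P and supply is Qs = 2P - 16.
Equate the new curves: 6109 - 6P = 2P - 16, giving 6125 = 8P, P = 765.625, Q = 1515.25.
%ΔP = (765.625 − 875) / 875 × 100 = -12.50%.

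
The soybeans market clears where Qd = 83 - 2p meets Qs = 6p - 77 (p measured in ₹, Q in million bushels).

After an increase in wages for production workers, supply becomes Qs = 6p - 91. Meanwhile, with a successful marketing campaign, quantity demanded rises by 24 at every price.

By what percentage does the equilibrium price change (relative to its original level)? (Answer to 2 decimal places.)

Original equilibrium: 83 - 2p = 6p - 77 gives 160 = 8p, so p = 20 and Q = 43.
The new curves are Qd = 107 - 2p (demand) and Qs = 6p - 91 (supply).
Clearing the new market: 107 - 2p = 6p - 91, so p = 24.75 and Q = 57.5.
%Δp = (24.75 − 20) / 20 × 100 = +23.75%.

+23.75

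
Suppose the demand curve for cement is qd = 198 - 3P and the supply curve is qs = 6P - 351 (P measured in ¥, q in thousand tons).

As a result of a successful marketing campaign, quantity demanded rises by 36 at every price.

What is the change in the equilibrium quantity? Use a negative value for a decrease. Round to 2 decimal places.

Initially, 198 - 3P = 6P - 351, so 549 = 9P and P = 61, q = 15.
The new curves are qd = 234 - 3P (demand) and qs = 6P - 351 (supply).
Setting them equal: 234 - 3P = 6P - 351 → 585 = 9P, so P = 65 and q = 39.
Δq = 39 − 15 = +24.00.

+24.00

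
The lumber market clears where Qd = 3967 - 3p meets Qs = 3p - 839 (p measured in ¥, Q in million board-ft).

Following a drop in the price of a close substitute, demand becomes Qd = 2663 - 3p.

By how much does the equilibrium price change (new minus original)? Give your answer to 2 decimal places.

-217.33

Original equilibrium: 3967 - 3p = 3p - 839 gives 4806 = 6p, so p = 801 and Q = 1564.
With the change applied: demand Qd = 2663 - 3p, supply Qs = 3p - 839.
Setting them equal: 2663 - 3p = 3p - 839 → 3502 = 6p, so p = 1751/3 ≈ 583.6667 and Q = 912.
Δp = 583.6667 − 801 = -217.33.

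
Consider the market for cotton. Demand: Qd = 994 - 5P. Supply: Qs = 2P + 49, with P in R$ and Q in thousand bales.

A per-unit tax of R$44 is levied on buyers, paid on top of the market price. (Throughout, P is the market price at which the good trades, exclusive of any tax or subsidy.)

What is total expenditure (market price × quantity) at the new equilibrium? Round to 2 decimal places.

26529.08

Solve the original market: 994 - 5P = 2P + 49, hence P = 135 and Q = 319.
Since buyers pay the price plus the tax, the effective demand curve becomes Qd = 774 - 5P.
Setting them equal: 774 - 5P = 2P + 49 → 725 = 7P, so P = 725/7 ≈ 103.5714 and Q = 1793/7 ≈ 256.1429.
New expenditure = 103.5714 × 256.1429 = 26529.08.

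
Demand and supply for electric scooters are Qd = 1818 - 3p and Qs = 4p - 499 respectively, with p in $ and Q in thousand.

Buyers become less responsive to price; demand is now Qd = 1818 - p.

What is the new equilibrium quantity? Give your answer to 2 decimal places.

Initially, 1818 - 3p = 4p - 499, so 2317 = 7p and p = 331, Q = 825.
The new curves are Qd = 1818 - p (demand) and Qs = 4p - 499 (supply).
Equate the new curves: 1818 - p = 4p - 499, giving 2317 = 5p, p = 463.4, Q = 1354.6.

1354.60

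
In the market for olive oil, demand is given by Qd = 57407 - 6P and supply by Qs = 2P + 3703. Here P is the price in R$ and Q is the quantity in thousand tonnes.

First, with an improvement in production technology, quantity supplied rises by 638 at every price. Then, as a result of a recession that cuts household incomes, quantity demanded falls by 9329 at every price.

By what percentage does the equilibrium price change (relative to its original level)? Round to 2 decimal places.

Before the shock: 57407 - 6P = 2P + 3703 ⇒ 53704 = 8P ⇒ P = 6713, Q = 17129.
With the change applied: demand Qd = 48078 - 6P, supply Qs = 2P + 4341.
Clearing the new market: 48078 - 6P = 2P + 4341, so P = 5467.125 and Q = 15275.25.
%ΔP = (5467.125 − 6713) / 6713 × 100 = -18.56%.

-18.56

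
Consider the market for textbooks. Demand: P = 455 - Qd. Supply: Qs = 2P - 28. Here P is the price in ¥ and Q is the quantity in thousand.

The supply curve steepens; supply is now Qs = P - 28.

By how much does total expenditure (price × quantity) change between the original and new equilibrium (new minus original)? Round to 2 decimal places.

Original equilibrium: 455 - P = 2P - 28 gives 483 = 3P, so P = 161 and Q = 294.
After the shift, demand is Qd = 455 - P and supply is Qs = P - 28.
Equate the new curves: 455 - P = P - 28, giving 483 = 2P, P = 241.5, Q = 213.5.
Expenditure moves from 161×294 = 47334 to 241.5×213.5 = 51560.25; change = +4226.25.

+4226.25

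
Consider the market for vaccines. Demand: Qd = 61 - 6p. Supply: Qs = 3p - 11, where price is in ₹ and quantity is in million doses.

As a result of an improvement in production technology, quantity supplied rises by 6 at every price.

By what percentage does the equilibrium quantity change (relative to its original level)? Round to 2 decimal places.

+30.77

Original equilibrium: 61 - 6p = 3p - 11 gives 72 = 9p, so p = 8 and Q = 13.
With the change applied: demand Qd = 61 - 6p, supply Qs = 3p - 5.
New equilibrium: 61 - 6p = 3p - 5 ⇒ 66 = 9p ⇒ p = 22/3 ≈ 7.3333, Q = 17.
%ΔQ = (17 − 13) / 13 × 100 = +30.77%.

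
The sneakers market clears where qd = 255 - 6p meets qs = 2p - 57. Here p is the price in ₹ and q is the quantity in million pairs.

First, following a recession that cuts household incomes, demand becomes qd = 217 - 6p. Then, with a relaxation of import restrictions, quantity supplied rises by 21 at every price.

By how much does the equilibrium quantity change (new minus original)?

+6.25

Solve the original market: 255 - 6p = 2p - 57, hence p = 39 and q = 21.
With the change applied: demand qd = 217 - 6p, supply qs = 2p - 36.
Clearing the new market: 217 - 6p = 2p - 36, so p = 31.625 and q = 27.25.
Δq = 27.25 − 21 = +6.25.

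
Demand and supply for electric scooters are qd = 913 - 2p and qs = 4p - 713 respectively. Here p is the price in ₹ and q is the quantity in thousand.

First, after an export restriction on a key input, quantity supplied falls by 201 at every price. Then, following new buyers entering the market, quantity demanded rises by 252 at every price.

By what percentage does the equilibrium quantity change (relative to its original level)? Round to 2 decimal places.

+27.22

Original equilibrium: 913 - 2p = 4p - 713 gives 1626 = 6p, so p = 271 and q = 371.
After the shift, demand is qd = 1165 - 2p and supply is qs = 4p - 914.
Clearing the new market: 1165 - 2p = 4p - 914, so p = 346.5 and q = 472.
%Δq = (472 − 371) / 371 × 100 = +27.22%.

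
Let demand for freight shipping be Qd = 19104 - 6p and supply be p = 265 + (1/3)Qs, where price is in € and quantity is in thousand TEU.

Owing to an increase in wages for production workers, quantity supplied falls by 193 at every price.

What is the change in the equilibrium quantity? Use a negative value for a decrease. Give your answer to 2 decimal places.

Initially, 19104 - 6p = 3p - 795, so 19899 = 9p and p = 2211, Q = 5838.
The new curves are Qd = 19104 - 6p (demand) and Qs = 3p - 988 (supply).
Equate the new curves: 19104 - 6p = 3p - 988, giving 20092 = 9p, p = 20092/9 ≈ 2232.4444, Q = 17128/3 ≈ 5709.3333.
ΔQ = 5709.3333 − 5838 = -128.67.

-128.67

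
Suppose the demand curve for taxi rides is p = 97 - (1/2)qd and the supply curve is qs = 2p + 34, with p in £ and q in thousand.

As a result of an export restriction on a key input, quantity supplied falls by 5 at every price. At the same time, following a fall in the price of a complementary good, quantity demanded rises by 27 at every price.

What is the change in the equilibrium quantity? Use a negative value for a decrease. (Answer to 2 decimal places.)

Before the shock: 194 - 2p = 2p + 34 ⇒ 160 = 4p ⇒ p = 40, q = 114.
After the shift, demand is qd = 221 - 2p and supply is qs = 2p + 29.
Equate the new curves: 221 - 2p = 2p + 29, giving 192 = 4p, p = 48, q = 125.
Δq = 125 − 114 = +11.00.

+11.00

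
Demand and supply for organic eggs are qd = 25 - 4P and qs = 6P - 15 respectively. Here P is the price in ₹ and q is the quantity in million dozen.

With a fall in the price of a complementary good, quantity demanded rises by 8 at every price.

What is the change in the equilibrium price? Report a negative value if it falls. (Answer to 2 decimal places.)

+0.80

Solve the original market: 25 - 4P = 6P - 15, hence P = 4 and q = 9.
The new curves are qd = 33 - 4P (demand) and qs = 6P - 15 (supply).
Setting them equal: 33 - 4P = 6P - 15 → 48 = 10P, so P = 4.8 and q = 13.8.
ΔP = 4.8 − 4 = +0.80.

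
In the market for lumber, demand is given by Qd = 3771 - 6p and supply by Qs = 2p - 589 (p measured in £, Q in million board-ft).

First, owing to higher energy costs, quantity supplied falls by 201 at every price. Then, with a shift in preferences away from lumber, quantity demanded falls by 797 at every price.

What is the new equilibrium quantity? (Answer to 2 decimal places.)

151.00

Original equilibrium: 3771 - 6p = 2p - 589 gives 4360 = 8p, so p = 545 and Q = 501.
With the change applied: demand Qd = 2974 - 6p, supply Qs = 2p - 790.
Setting them equal: 2974 - 6p = 2p - 790 → 3764 = 8p, so p = 470.5 and Q = 151.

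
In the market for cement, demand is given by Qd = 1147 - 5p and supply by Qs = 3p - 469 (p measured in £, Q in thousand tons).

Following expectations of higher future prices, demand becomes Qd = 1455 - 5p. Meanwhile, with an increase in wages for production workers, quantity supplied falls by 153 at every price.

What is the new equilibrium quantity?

156.875

Solve the original market: 1147 - 5p = 3p - 469, hence p = 202 and Q = 137.
After the shift, demand is Qd = 1455 - 5p and supply is Qs = 3p - 622.
Clearing the new market: 1455 - 5p = 3p - 622, so p = 259.625 and Q = 156.875.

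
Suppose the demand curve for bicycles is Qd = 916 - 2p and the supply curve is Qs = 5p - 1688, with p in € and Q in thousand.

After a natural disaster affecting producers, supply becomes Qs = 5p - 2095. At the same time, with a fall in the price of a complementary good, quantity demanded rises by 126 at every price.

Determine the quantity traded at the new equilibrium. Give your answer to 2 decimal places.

145.71

Original equilibrium: 916 - 2p = 5p - 1688 gives 2604 = 7p, so p = 372 and Q = 172.
The new curves are Qd = 1042 - 2p (demand) and Qs = 5p - 2095 (supply).
Clearing the new market: 1042 - 2p = 5p - 2095, so p = 3137/7 ≈ 448.1429 and Q = 1020/7 ≈ 145.7143.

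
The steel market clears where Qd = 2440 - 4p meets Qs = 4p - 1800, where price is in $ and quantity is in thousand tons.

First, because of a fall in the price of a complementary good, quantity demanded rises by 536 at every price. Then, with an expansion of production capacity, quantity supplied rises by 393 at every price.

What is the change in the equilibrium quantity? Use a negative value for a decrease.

Before the shock: 2440 - 4p = 4p - 1800 ⇒ 4240 = 8p ⇒ p = 530, Q = 320.
The shock moves the curves to Qd = 2976 - 4p and Qs = 4p - 1407.
Setting them equal: 2976 - 4p = 4p - 1407 → 4383 = 8p, so p = 547.875 and Q = 784.5.
ΔQ = 784.5 − 320 = +464.5.

+464.5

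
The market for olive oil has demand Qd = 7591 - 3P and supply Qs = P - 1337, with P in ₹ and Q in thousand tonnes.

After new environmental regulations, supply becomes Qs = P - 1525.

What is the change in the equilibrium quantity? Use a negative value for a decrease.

Initially, 7591 - 3P = P - 1337, so 8928 = 4P and P = 2232, Q = 895.
The shock moves the curves to Qd = 7591 - 3P and Qs = P - 1525.
New equilibrium: 7591 - 3P = P - 1525 ⇒ 9116 = 4P ⇒ P = 2279, Q = 754.
ΔQ = 754 − 895 = -141.

-141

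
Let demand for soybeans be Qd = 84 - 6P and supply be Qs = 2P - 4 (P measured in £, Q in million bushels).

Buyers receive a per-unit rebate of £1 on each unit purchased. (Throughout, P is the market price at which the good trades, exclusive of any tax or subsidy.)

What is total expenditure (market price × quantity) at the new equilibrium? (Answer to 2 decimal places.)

229.13

Initially, 84 - 6P = 2P - 4, so 88 = 8P and P = 11, Q = 18.
Since buyers' out-of-pocket price is the market price minus the rebate, the effective demand curve becomes Qd = 90 - 6P.
Equate the new curves: 90 - 6P = 2P - 4, giving 94 = 8P, P = 11.75, Q = 19.5.
New expenditure = 11.75 × 19.5 = 229.13.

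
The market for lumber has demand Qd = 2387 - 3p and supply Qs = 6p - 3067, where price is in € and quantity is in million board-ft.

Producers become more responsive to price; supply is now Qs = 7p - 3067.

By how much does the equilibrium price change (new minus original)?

Before the shock: 2387 - 3p = 6p - 3067 ⇒ 5454 = 9p ⇒ p = 606, Q = 569.
The new curves are Qd = 2387 - 3p (demand) and Qs = 7p - 3067 (supply).
New equilibrium: 2387 - 3p = 7p - 3067 ⇒ 5454 = 10p ⇒ p = 545.4, Q = 750.8.
Δp = 545.4 − 606 = -60.6.

-60.6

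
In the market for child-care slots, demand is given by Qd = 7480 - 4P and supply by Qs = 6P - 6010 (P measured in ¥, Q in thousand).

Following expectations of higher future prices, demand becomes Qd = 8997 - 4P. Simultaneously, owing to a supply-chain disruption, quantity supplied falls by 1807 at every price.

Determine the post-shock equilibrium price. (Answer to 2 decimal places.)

Initially, 7480 - 4P = 6P - 6010, so 13490 = 10P and P = 1349, Q = 2084.
The shock moves the curves to Qd = 8997 - 4P and Qs = 6P - 7817.
Clearing the new market: 8997 - 4P = 6P - 7817, so P = 1681.4 and Q = 2271.4.

1681.40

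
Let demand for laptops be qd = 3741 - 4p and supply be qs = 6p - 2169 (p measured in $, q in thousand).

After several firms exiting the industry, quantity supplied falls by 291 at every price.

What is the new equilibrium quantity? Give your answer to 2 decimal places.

1260.60

Original equilibrium: 3741 - 4p = 6p - 2169 gives 5910 = 10p, so p = 591 and q = 1377.
The new curves are qd = 3741 - 4p (demand) and qs = 6p - 2460 (supply).
New equilibrium: 3741 - 4p = 6p - 2460 ⇒ 6201 = 10p ⇒ p = 620.1, q = 1260.6.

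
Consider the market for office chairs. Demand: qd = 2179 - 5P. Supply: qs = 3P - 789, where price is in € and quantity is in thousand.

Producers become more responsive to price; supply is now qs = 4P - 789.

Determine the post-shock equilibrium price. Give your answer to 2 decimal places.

329.78

Before the shock: 2179 - 5P = 3P - 789 ⇒ 2968 = 8P ⇒ P = 371, q = 324.
After the shift, demand is qd = 2179 - 5P and supply is qs = 4P - 789.
New equilibrium: 2179 - 5P = 4P - 789 ⇒ 2968 = 9P ⇒ P = 2968/9 ≈ 329.7778, q = 4771/9 ≈ 530.1111.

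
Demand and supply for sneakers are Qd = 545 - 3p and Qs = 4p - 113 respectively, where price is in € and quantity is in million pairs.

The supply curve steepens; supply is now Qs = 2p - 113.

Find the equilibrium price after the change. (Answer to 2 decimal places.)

131.60

Solve the original market: 545 - 3p = 4p - 113, hence p = 94 and Q = 263.
With the change applied: demand Qd = 545 - 3p, supply Qs = 2p - 113.
Equate the new curves: 545 - 3p = 2p - 113, giving 658 = 5p, p = 131.6, Q = 150.2.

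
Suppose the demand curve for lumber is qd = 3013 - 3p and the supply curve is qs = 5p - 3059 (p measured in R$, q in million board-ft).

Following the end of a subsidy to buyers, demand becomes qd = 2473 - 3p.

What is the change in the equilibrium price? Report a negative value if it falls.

Initially, 3013 - 3p = 5p - 3059, so 6072 = 8p and p = 759, q = 736.
After the shift, demand is qd = 2473 - 3p and supply is qs = 5p - 3059.
Setting them equal: 2473 - 3p = 5p - 3059 → 5532 = 8p, so p = 691.5 and q = 398.5.
Δp = 691.5 − 759 = -67.5.

-67.5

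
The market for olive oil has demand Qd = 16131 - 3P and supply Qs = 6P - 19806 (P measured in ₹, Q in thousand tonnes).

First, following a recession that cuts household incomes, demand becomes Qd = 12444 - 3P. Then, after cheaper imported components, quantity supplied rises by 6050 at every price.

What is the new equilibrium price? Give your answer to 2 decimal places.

2911.11

Original equilibrium: 16131 - 3P = 6P - 19806 gives 35937 = 9P, so P = 3993 and Q = 4152.
After the shift, demand is Qd = 12444 - 3P and supply is Qs = 6P - 13756.
Setting them equal: 12444 - 3P = 6P - 13756 → 26200 = 9P, so P = 26200/9 ≈ 2911.1111 and Q = 11132/3 ≈ 3710.6667.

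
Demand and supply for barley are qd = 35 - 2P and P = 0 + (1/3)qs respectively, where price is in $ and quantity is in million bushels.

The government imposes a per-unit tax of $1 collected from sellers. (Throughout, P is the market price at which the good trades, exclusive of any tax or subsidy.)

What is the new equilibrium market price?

7.6

Initially, 35 - 2P = 3P, so 35 = 5P and P = 7, q = 21.
Since sellers keep the price net of the tax, the effective supply curve becomes qs = 3P - 3.
Clearing the new market: 35 - 2P = 3P - 3, so P = 7.6 and q = 19.8.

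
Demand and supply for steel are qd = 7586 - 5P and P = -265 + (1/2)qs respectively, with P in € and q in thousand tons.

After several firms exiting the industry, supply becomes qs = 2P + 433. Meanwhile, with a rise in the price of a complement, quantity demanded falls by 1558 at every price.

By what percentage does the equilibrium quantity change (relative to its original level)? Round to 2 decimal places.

Before the shock: 7586 - 5P = 2P + 530 ⇒ 7056 = 7P ⇒ P = 1008, q = 2546.
The shock moves the curves to qd = 6028 - 5P and qs = 2P + 433.
New equilibrium: 6028 - 5P = 2P + 433 ⇒ 5595 = 7P ⇒ P = 5595/7 ≈ 799.2857, q = 14221/7 ≈ 2031.5714.
%Δq = (2031.5714 − 2546) / 2546 × 100 = -20.21%.

-20.21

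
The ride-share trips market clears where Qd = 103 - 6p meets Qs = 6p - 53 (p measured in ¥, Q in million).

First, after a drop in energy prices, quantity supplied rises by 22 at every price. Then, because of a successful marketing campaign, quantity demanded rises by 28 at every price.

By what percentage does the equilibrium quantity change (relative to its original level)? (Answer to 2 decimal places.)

Initially, 103 - 6p = 6p - 53, so 156 = 12p and p = 13, Q = 25.
After the shift, demand is Qd = 131 - 6p and supply is Qs = 6p - 31.
Equate the new curves: 131 - 6p = 6p - 31, giving 162 = 12p, p = 13.5, Q = 50.
%ΔQ = (50 − 25) / 25 × 100 = +100.00%.

+100.00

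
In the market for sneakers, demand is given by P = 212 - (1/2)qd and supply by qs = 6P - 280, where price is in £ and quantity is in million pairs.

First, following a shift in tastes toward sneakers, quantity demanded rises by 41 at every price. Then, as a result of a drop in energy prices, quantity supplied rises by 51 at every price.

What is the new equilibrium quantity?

291.5

Original equilibrium: 424 - 2P = 6P - 280 gives 704 = 8P, so P = 88 and q = 248.
The shock moves the curves to qd = 465 - 2P and qs = 6P - 229.
Setting them equal: 465 - 2P = 6P - 229 → 694 = 8P, so P = 86.75 and q = 291.5.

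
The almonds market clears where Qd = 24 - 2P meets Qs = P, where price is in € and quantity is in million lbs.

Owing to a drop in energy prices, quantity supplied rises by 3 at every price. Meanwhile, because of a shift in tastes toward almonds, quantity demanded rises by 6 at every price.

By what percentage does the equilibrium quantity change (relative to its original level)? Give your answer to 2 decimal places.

+50.00

Initially, 24 - 2P = P, so 24 = 3P and P = 8, Q = 8.
With the change applied: demand Qd = 30 - 2P, supply Qs = P + 3.
Clearing the new market: 30 - 2P = P + 3, so P = 9 and Q = 12.
%ΔQ = (12 − 8) / 8 × 100 = +50.00%.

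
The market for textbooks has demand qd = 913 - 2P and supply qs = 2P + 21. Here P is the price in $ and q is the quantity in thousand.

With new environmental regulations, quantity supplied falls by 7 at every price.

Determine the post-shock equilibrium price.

224.75

Initially, 913 - 2P = 2P + 21, so 892 = 4P and P = 223, q = 467.
With the change applied: demand qd = 913 - 2P, supply qs = 2P + 14.
Setting them equal: 913 - 2P = 2P + 14 → 899 = 4P, so P = 224.75 and q = 463.5.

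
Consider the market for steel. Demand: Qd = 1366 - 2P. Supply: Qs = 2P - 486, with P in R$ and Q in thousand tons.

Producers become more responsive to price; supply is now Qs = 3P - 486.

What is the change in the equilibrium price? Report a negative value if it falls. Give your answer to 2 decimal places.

Original equilibrium: 1366 - 2P = 2P - 486 gives 1852 = 4P, so P = 463 and Q = 440.
The new curves are Qd = 1366 - 2P (demand) and Qs = 3P - 486 (supply).
New equilibrium: 1366 - 2P = 3P - 486 ⇒ 1852 = 5P ⇒ P = 370.4, Q = 625.2.
ΔP = 370.4 − 463 = -92.60.

-92.60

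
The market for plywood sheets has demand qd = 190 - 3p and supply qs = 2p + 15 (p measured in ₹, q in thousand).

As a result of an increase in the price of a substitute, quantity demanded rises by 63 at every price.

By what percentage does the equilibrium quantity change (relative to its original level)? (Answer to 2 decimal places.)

Solve the original market: 190 - 3p = 2p + 15, hence p = 35 and q = 85.
With the change applied: demand qd = 253 - 3p, supply qs = 2p + 15.
New equilibrium: 253 - 3p = 2p + 15 ⇒ 238 = 5p ⇒ p = 47.6, q = 110.2.
%Δq = (110.2 − 85) / 85 × 100 = +29.65%.

+29.65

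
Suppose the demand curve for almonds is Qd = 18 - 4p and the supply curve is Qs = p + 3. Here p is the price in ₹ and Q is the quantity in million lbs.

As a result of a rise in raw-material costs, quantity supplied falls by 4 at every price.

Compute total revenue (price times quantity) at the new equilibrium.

10.64

Solve the original market: 18 - 4p = p + 3, hence p = 3 and Q = 6.
The new curves are Qd = 18 - 4p (demand) and Qs = p - 1 (supply).
New equilibrium: 18 - 4p = p - 1 ⇒ 19 = 5p ⇒ p = 3.8, Q = 2.8.
New expenditure = 3.8 × 2.8 = 10.64.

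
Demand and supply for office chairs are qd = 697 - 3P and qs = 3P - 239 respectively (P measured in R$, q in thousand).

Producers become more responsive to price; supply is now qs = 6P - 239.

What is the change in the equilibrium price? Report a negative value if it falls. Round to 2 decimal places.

Initially, 697 - 3P = 3P - 239, so 936 = 6P and P = 156, q = 229.
After the shift, demand is qd = 697 - 3P and supply is qs = 6P - 239.
Equate the new curves: 697 - 3P = 6P - 239, giving 936 = 9P, P = 104, q = 385.
ΔP = 104 − 156 = -52.00.

-52.00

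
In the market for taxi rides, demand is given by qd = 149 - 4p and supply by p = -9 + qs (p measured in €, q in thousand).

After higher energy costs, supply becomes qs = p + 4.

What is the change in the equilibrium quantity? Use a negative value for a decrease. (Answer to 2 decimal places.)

Initially, 149 - 4p = p + 9, so 140 = 5p and p = 28, q = 37.
The new curves are qd = 149 - 4p (demand) and qs = p + 4 (supply).
Setting them equal: 149 - 4p = p + 4 → 145 = 5p, so p = 29 and q = 33.
Δq = 33 − 37 = -4.00.

-4.00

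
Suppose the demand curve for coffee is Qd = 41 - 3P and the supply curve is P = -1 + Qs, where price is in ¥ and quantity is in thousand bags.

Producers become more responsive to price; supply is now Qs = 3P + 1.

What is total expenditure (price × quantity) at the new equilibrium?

Initially, 41 - 3P = P + 1, so 40 = 4P and P = 10, Q = 11.
The new curves are Qd = 41 - 3P (demand) and Qs = 3P + 1 (supply).
Setting them equal: 41 - 3P = 3P + 1 → 40 = 6P, so P = 20/3 ≈ 6.6667 and Q = 21.
New expenditure = 6.6667 × 21 = 140.

140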